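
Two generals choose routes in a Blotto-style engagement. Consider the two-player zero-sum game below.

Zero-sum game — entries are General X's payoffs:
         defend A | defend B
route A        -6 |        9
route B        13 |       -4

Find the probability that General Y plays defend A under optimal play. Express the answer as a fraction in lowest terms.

Row minima are -6 and -4, so General X's maximin is -4; column maxima are 13 and 9, so General Y's minimax is 9. These differ, so the equilibrium is in mixed strategies.
Let General Y play defend A with probability q. General X is indifferent when −6q + 9(1−q) = 13q − 4(1−q), giving q = 13/32.

13/32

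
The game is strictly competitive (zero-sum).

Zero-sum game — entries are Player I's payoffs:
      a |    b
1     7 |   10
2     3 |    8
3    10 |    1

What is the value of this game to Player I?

Row 2 is strictly dominated by row 1, so Player I never plays it.
The remaining 2×2 game on (1, 3) × (a, b) has no saddle point. Let Player I play 1 with probability p; indifference gives 7p + 10(1−p) = 10p + (1−p), so p = 3/4.
Similarly Player II's optimal q on a is 3/4, and the value is 7·(3/4) + (10)·(1/4) = 31/4.

31/4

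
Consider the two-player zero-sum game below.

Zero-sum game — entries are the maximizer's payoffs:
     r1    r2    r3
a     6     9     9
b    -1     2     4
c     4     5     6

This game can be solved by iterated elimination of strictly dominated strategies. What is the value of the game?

6

Row c is strictly dominated by row a (6>4, 9>5, 9>6); eliminate c.
Row b is strictly dominated by row a (6>-1, 9>2, 9>4); eliminate b.
Column r3 is strictly dominated by r1 for the minimizer (6<9); eliminate r3.
Column r2 is strictly dominated by r1 for the minimizer (6<9); eliminate r2.
Only (a, r1) remains, with payoff 6.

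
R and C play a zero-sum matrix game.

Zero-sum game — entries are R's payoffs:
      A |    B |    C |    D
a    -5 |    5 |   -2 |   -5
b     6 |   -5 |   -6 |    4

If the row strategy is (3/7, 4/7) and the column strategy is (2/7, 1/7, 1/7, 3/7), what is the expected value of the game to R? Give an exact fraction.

-2/7

Against (2/7, 1/7, 1/7, 3/7), each row's expected payoff is a: -22/7; b: 13/7.
Taking the (3/7, 4/7)-weighted average: (3/7)·(-22/7) + (4/7)·(13/7) = -2/7.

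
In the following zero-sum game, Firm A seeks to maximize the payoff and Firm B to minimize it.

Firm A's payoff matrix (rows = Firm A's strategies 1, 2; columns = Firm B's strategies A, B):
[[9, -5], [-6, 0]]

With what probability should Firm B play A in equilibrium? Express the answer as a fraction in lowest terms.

1/4

Row minima are -5 and -6, so Firm A's maximin is -5; column maxima are 9 and 0, so Firm B's minimax is 0. These differ, so the equilibrium is in mixed strategies.
Let Firm B play A with probability q. Firm A is indifferent when 9q − 5(1−q) = −6q, giving q = 1/4.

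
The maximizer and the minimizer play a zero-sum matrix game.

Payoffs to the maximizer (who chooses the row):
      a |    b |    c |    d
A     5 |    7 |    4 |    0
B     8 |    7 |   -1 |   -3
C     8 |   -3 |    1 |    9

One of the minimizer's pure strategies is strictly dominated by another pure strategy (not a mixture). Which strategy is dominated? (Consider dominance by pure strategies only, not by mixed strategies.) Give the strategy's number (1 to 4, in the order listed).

1

The minimizer prefers columns that give the maximizer less. Compare a with c: 4 < 5, -1 < 8, 1 < 8.
So c strictly dominates a for the minimizer; a is strictly dominated.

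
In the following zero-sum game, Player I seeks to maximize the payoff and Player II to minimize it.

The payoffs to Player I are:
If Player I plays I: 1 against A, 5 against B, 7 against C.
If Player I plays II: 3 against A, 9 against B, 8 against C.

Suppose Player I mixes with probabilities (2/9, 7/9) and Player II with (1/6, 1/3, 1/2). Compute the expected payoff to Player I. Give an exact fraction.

Against (1/6, 1/3, 1/2), each row's expected payoff is I: 16/3; II: 15/2.
Taking the (2/9, 7/9)-weighted average: (2/9)·(16/3) + (7/9)·(15/2) = 379/54.

379/54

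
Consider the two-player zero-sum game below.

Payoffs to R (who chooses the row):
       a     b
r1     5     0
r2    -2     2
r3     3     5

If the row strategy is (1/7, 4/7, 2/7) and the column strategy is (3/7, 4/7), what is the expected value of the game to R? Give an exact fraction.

81/49

Against (3/7, 4/7), each row's expected payoff is r1: 15/7; r2: 2/7; r3: 29/7.
Taking the (1/7, 4/7, 2/7)-weighted average: (1/7)·(15/7) + (4/7)·(2/7) + (2/7)·(29/7) = 81/49.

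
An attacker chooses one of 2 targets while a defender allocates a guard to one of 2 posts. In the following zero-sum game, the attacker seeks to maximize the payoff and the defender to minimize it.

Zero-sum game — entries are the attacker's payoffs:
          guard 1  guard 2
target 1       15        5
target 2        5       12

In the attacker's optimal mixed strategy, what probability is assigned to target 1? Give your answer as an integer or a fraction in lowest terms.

Row minima are 5 and 5, so the attacker's maximin is 5; column maxima are 15 and 12, so the defender's minimax is 12. These differ, so the equilibrium is in mixed strategies.
Let the attacker play target 1 with probability p. The defender is indifferent when 15p + 5(1−p) = 5p + 12(1−p), giving p = 7/17.

7/17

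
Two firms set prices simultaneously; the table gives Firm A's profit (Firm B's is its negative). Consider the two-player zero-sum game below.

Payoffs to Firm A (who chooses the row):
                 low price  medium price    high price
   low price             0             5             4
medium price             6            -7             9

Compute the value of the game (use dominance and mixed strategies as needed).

Column high price is strictly dominated by low price for Firm B (it gives Firm A more in every row).
The remaining 2×2 game on (low price, medium price) × (low price, medium price) has no saddle point. Let Firm A play low price with probability p; indifference gives 6(1−p) = 5p − 7(1−p), so p = 13/18.
Similarly Firm B's optimal q on low price is 2/3, and the value is 0·(2/3) + (5)·(1/3) = 5/3.

5/3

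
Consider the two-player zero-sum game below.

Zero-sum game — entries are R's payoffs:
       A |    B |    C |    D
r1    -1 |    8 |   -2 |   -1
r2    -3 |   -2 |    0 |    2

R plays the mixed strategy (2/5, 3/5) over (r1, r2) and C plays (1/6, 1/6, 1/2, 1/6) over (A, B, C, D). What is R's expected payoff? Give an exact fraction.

Against (1/6, 1/6, 1/2, 1/6), each row's expected payoff is r1: 0; r2: -1/2.
Taking the (2/5, 3/5)-weighted average: (2/5)·(0) + (3/5)·(-1/2) = -3/10.

-3/10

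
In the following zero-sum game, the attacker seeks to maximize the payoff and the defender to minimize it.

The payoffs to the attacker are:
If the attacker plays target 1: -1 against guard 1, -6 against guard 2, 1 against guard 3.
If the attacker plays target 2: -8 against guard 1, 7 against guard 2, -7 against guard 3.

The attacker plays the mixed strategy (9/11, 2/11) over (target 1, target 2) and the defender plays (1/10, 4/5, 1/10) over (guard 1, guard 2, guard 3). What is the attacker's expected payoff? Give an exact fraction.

Against (1/10, 4/5, 1/10), each row's expected payoff is target 1: -24/5; target 2: 41/10.
Taking the (9/11, 2/11)-weighted average: (9/11)·(-24/5) + (2/11)·(41/10) = -35/11.

-35/11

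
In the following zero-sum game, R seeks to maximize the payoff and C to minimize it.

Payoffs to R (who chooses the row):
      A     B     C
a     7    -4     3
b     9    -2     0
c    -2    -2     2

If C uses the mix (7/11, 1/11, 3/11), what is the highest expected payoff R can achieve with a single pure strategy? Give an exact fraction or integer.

61/11

a: (7)·(7/11) + (-4)·(1/11) + (3)·(3/11) = 54/11.
b: (9)·(7/11) + (-2)·(1/11) + (0)·(3/11) = 61/11.
c: (-2)·(7/11) + (-2)·(1/11) + (2)·(3/11) = -10/11.
The best pure response is b with expected payoff 61/11.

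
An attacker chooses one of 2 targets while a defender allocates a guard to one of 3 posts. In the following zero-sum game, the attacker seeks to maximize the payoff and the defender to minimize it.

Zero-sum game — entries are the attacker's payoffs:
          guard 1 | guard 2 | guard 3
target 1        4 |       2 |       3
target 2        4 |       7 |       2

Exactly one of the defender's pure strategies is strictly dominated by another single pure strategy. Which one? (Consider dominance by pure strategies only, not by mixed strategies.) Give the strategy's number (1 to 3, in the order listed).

1

The defender prefers columns that give the attacker less. Compare guard 1 with guard 3: 3 < 4, 2 < 4.
So guard 3 strictly dominates guard 1 for the defender; guard 1 is strictly dominated.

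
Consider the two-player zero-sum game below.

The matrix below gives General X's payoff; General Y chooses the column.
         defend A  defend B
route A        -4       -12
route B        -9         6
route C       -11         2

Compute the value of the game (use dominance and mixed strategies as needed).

-132/23

Row route C is strictly dominated by row route B, so General X never plays it.
The remaining 2×2 game on (route A, route B) × (defend A, defend B) has no saddle point. Let General X play route A with probability p; indifference gives −4p − 9(1−p) = −12p + 6(1−p), so p = 15/23.
Similarly General Y's optimal q on defend A is 18/23, and the value is -4·(18/23) + (-12)·(5/23) = -132/23.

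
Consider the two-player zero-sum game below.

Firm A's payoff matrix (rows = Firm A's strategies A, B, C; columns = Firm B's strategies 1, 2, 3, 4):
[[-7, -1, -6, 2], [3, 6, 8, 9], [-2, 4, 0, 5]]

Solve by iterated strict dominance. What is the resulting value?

3

Row A is strictly dominated by row B (3>-7, 6>-1, 8>-6, 9>2); eliminate A.
Column 2 is strictly dominated by 1 for Firm B (3<6, -2<4); eliminate 2.
Column 4 is strictly dominated by 1 for Firm B (3<9, -2<5); eliminate 4.
Column 3 is strictly dominated by 1 for Firm B (3<8, -2<0); eliminate 3.
Row C is strictly dominated by row B (3>-2); eliminate C.
Only (B, 1) remains, with payoff 3.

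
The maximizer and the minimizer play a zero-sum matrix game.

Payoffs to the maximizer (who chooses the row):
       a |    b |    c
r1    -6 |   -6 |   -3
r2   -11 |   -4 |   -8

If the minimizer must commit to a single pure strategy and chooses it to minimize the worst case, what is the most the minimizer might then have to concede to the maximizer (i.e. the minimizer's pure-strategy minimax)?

-6

The worst case (largest entry) in each column is a: -6, b: -4, c: -3.
The best (smallest) of these is -6.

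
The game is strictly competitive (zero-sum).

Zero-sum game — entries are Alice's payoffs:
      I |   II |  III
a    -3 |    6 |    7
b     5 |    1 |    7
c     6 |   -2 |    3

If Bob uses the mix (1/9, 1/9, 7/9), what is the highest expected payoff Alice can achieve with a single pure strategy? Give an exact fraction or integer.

55/9

a: (-3)·(1/9) + (6)·(1/9) + (7)·(7/9) = 52/9.
b: (5)·(1/9) + (1)·(1/9) + (7)·(7/9) = 55/9.
c: (6)·(1/9) + (-2)·(1/9) + (3)·(7/9) = 25/9.
The best pure response is b with expected payoff 55/9.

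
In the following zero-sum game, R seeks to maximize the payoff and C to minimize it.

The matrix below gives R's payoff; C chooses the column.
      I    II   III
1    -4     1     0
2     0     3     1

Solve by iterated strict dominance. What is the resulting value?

Column III is strictly dominated by I for C (-4<0, 0<1); eliminate III.
Column II is strictly dominated by I for C (-4<1, 0<3); eliminate II.
Row 1 is strictly dominated by row 2 (0>-4); eliminate 1.
Only (2, I) remains, with payoff 0.

0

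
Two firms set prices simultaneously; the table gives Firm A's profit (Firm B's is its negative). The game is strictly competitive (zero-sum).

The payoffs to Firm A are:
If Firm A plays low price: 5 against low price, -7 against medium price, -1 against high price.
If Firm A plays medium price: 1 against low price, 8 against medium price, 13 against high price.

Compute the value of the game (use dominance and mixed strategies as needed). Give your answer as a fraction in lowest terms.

47/19

Column high price is strictly dominated by medium price for Firm B (it gives Firm A more in every row).
The remaining 2×2 game on (low price, medium price) × (low price, medium price) has no saddle point. Let Firm A play low price with probability p; indifference gives 5p + (1−p) = −7p + 8(1−p), so p = 7/19.
Similarly Firm B's optimal q on low price is 15/19, and the value is 5·(15/19) + (-7)·(4/19) = 47/19.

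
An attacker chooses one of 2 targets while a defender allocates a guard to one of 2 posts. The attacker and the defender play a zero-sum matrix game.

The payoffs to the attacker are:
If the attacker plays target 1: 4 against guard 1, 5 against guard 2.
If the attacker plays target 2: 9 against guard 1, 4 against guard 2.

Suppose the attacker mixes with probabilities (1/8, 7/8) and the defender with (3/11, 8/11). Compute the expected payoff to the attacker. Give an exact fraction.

465/88

Against (3/11, 8/11), each row's expected payoff is target 1: 52/11; target 2: 59/11.
Taking the (1/8, 7/8)-weighted average: (1/8)·(52/11) + (7/8)·(59/11) = 465/88.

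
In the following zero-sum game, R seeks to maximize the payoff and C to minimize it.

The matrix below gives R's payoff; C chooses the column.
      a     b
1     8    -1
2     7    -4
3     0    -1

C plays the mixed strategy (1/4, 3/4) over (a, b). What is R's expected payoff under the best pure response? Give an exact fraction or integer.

5/4

1: (8)·(1/4) + (-1)·(3/4) = 5/4.
2: (7)·(1/4) + (-4)·(3/4) = -5/4.
3: (0)·(1/4) + (-1)·(3/4) = -3/4.
The best pure response is 1 with expected payoff 5/4.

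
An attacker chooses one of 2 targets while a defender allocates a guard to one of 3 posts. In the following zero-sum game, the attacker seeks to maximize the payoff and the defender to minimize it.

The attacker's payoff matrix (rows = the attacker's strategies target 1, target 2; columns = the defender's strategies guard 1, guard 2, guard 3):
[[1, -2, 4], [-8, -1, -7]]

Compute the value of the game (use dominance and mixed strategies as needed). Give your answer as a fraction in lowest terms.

Column guard 3 is strictly dominated by guard 1 for the defender (it gives the attacker more in every row).
The remaining 2×2 game on (target 1, target 2) × (guard 1, guard 2) has no saddle point. Let the attacker play target 1 with probability p; indifference gives p − 8(1−p) = −2p − (1−p), so p = 7/10.
Similarly the defender's optimal q on guard 1 is 1/10, and the value is 1·(1/10) + (-2)·(9/10) = -17/10.

-17/10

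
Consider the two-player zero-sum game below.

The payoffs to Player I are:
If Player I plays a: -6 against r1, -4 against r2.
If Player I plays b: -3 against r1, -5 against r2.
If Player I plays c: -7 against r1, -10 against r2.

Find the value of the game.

-9/2

Row c is strictly dominated by row b, so Player I never plays it.
The remaining 2×2 game on (a, b) × (r1, r2) has no saddle point. Let Player I play a with probability p; indifference gives −6p − 3(1−p) = −4p − 5(1−p), so p = 1/2.
Similarly Player II's optimal q on r1 is 1/4, and the value is -6·(1/4) + (-4)·(3/4) = -9/2.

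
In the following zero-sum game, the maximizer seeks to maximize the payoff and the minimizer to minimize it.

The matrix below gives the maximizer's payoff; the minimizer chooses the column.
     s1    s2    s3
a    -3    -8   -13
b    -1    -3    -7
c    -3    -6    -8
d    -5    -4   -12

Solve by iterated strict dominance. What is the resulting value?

-7

Column s1 is strictly dominated by s3 for the minimizer (-13<-3, -7<-1, -8<-3, -12<-5); eliminate s1.
Column s2 is strictly dominated by s3 for the minimizer (-13<-8, -7<-3, -8<-6, -12<-4); eliminate s2.
Row a is strictly dominated by row b (-7>-13); eliminate a.
Row c is strictly dominated by row b (-7>-8); eliminate c.
Row d is strictly dominated by row b (-7>-12); eliminate d.
Only (b, s3) remains, with payoff -7.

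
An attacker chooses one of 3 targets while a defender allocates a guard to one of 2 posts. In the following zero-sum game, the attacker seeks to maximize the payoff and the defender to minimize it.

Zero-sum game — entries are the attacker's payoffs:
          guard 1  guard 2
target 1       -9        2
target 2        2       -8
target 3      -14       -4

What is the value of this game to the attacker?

Row target 3 is strictly dominated by row target 1, so the attacker never plays it.
The remaining 2×2 game on (target 1, target 2) × (guard 1, guard 2) has no saddle point. Let the attacker play target 1 with probability p; indifference gives −9p + 2(1−p) = 2p − 8(1−p), so p = 10/21.
Similarly the defender's optimal q on guard 1 is 10/21, and the value is -9·(10/21) + (2)·(11/21) = -68/21.

-68/21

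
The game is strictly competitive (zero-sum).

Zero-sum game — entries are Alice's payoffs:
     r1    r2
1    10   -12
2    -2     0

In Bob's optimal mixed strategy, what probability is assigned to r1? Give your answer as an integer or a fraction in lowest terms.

Row minima are -12 and -2, so Alice's maximin is -2; column maxima are 10 and 0, so Bob's minimax is 0. These differ, so the equilibrium is in mixed strategies.
Let Bob play r1 with probability q. Alice is indifferent when 10q − 12(1−q) = −2q, giving q = 1/2.

1/2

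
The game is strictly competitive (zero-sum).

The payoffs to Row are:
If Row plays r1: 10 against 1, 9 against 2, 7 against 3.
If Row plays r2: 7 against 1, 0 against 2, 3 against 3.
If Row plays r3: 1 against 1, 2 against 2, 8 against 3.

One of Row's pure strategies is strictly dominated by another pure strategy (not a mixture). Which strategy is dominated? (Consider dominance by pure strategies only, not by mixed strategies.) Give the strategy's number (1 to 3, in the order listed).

Compare r2 with r1: 10 > 7, 9 > 0, 7 > 3.
So r1 strictly dominates r2 for Row; r2 is strictly dominated.

2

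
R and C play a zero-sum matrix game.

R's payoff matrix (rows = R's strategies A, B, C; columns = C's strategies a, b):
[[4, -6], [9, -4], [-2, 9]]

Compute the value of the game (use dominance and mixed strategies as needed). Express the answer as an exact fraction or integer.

Row A is strictly dominated by row B, so R never plays it.
The remaining 2×2 game on (B, C) × (a, b) has no saddle point. Let R play B with probability p; indifference gives 9p − 2(1−p) = −4p + 9(1−p), so p = 11/24.
Similarly C's optimal q on a is 13/24, and the value is 9·(13/24) + (-4)·(11/24) = 73/24.

73/24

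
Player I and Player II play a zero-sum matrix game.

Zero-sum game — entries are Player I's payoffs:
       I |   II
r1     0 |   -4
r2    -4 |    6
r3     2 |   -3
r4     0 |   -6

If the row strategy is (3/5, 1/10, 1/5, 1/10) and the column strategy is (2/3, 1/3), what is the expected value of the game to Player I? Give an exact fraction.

-1

Against (2/3, 1/3), each row's expected payoff is r1: -4/3; r2: -2/3; r3: 1/3; r4: -2.
Taking the (3/5, 1/10, 1/5, 1/10)-weighted average: (3/5)·(-4/3) + (1/10)·(-2/3) + (1/5)·(1/3) + (1/10)·(-2) = -1.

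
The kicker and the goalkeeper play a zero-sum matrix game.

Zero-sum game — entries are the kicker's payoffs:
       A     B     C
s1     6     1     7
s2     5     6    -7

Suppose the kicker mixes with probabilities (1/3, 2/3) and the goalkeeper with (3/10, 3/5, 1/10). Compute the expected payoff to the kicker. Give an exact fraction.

119/30

Against (3/10, 3/5, 1/10), each row's expected payoff is s1: 31/10; s2: 22/5.
Taking the (1/3, 2/3)-weighted average: (1/3)·(31/10) + (2/3)·(22/5) = 119/30.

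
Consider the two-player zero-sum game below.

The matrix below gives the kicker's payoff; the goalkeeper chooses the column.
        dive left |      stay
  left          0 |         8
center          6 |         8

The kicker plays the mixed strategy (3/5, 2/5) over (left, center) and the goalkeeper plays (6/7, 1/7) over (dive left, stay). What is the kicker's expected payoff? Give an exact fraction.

Against (6/7, 1/7), each row's expected payoff is left: 8/7; center: 44/7.
Taking the (3/5, 2/5)-weighted average: (3/5)·(8/7) + (2/5)·(44/7) = 16/5.

16/5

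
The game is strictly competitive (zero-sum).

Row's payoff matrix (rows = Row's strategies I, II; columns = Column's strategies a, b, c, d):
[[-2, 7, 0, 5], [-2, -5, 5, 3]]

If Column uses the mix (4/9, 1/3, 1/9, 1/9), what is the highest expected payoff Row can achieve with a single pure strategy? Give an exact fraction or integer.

2

I: (-2)·(4/9) + (7)·(1/3) + (0)·(1/9) + (5)·(1/9) = 2.
II: (-2)·(4/9) + (-5)·(1/3) + (5)·(1/9) + (3)·(1/9) = -5/3.
The best pure response is I with expected payoff 2.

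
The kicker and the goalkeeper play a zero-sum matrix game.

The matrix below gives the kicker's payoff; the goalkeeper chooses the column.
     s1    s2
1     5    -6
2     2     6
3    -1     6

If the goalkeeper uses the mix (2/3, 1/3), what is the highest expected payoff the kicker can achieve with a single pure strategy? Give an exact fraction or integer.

10/3

1: (5)·(2/3) + (-6)·(1/3) = 4/3.
2: (2)·(2/3) + (6)·(1/3) = 10/3.
3: (-1)·(2/3) + (6)·(1/3) = 4/3.
The best pure response is 2 with expected payoff 10/3.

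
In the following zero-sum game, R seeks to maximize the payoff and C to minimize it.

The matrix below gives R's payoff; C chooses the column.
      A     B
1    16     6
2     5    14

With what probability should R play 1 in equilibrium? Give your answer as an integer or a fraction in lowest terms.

9/19

Row minima are 6 and 5, so R's maximin is 6; column maxima are 16 and 14, so C's minimax is 14. These differ, so the equilibrium is in mixed strategies.
Let R play 1 with probability p. C is indifferent when 16p + 5(1−p) = 6p + 14(1−p), giving p = 9/19.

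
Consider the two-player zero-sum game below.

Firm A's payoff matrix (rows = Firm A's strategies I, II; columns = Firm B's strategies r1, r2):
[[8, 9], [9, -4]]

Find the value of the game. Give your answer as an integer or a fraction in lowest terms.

113/14

Row minima are 8 and -4, so Firm A's maximin is 8; column maxima are 9 and 9, so Firm B's minimax is 9. These differ, so the equilibrium is in mixed strategies.
Let Firm A play I with probability p. Firm B is indifferent when 8p + 9(1−p) = 9p − 4(1−p), giving p = 13/14.
Let Firm B play r1 with probability q. Firm A is indifferent when 8q + 9(1−q) = 9q − 4(1−q), giving q = 13/14.
The value is 8·(13/14) + (9)·(1/14) = 113/14.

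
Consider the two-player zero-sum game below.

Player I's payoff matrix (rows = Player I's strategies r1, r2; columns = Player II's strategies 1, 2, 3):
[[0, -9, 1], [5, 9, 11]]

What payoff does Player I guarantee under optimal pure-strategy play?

Row minima: -9, 5 → Player I's maximin is 5.
Column maxima: 5, 9, 11 → Player II's minimax is 5.
They coincide at (r2, 1), so the value is 5.

5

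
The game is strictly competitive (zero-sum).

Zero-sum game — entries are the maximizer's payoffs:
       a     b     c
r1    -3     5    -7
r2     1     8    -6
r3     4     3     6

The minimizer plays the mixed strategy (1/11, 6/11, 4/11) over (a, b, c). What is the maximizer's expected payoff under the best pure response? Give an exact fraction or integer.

r1: (-3)·(1/11) + (5)·(6/11) + (-7)·(4/11) = -1/11.
r2: (1)·(1/11) + (8)·(6/11) + (-6)·(4/11) = 25/11.
r3: (4)·(1/11) + (3)·(6/11) + (6)·(4/11) = 46/11.
The best pure response is r3 with expected payoff 46/11.

46/11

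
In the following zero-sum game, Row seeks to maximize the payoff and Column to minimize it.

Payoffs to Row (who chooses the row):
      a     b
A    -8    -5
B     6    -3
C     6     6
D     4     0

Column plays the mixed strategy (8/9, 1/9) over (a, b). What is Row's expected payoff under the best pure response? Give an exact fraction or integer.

A: (-8)·(8/9) + (-5)·(1/9) = -23/3.
B: (6)·(8/9) + (-3)·(1/9) = 5.
C: (6)·(8/9) + (6)·(1/9) = 6.
D: (4)·(8/9) + (0)·(1/9) = 32/9.
The best pure response is C with expected payoff 6.

6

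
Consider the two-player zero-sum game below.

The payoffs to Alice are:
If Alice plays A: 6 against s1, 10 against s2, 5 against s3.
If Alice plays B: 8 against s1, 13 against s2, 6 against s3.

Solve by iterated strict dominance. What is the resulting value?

6

Column s1 is strictly dominated by s3 for Bob (5<6, 6<8); eliminate s1.
Row A is strictly dominated by row B (13>10, 6>5); eliminate A.
Column s2 is strictly dominated by s3 for Bob (6<13); eliminate s2.
Only (B, s3) remains, with payoff 6.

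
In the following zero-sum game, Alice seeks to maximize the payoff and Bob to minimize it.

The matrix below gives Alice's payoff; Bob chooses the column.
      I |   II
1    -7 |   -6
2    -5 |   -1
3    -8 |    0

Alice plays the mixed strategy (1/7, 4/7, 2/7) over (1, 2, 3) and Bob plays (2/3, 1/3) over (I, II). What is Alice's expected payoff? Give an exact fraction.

-32/7

Against (2/3, 1/3), each row's expected payoff is 1: -20/3; 2: -11/3; 3: -16/3.
Taking the (1/7, 4/7, 2/7)-weighted average: (1/7)·(-20/3) + (4/7)·(-11/3) + (2/7)·(-16/3) = -32/7.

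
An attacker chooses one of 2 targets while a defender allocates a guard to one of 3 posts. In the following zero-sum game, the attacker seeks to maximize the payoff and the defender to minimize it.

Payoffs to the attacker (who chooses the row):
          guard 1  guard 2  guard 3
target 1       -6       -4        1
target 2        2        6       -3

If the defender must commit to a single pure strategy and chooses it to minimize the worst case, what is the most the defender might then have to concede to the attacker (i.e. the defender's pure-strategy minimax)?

The worst case (largest entry) in each column is guard 1: 2, guard 2: 6, guard 3: 1.
The best (smallest) of these is 1.

1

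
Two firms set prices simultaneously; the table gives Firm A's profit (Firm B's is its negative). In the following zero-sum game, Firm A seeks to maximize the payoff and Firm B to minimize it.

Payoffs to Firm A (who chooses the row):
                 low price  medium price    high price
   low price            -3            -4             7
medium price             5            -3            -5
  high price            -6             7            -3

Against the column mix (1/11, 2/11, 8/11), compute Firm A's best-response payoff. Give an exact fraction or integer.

low price: (-3)·(1/11) + (-4)·(2/11) + (7)·(8/11) = 45/11.
medium price: (5)·(1/11) + (-3)·(2/11) + (-5)·(8/11) = -41/11.
high price: (-6)·(1/11) + (7)·(2/11) + (-3)·(8/11) = -16/11.
The best pure response is low price with expected payoff 45/11.

45/11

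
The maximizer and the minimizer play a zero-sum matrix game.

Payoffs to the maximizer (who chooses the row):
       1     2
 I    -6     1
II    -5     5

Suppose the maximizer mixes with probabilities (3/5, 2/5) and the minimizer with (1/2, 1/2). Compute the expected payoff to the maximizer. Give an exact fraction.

Against (1/2, 1/2), each row's expected payoff is I: -5/2; II: 0.
Taking the (3/5, 2/5)-weighted average: (3/5)·(-5/2) + (2/5)·(0) = -3/2.

-3/2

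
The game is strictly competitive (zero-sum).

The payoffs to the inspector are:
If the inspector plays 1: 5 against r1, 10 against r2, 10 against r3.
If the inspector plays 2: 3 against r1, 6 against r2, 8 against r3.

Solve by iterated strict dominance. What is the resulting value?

Row 2 is strictly dominated by row 1 (5>3, 10>6, 10>8); eliminate 2.
Column r2 is strictly dominated by r1 for the inspectee (5<10); eliminate r2.
Column r3 is strictly dominated by r1 for the inspectee (5<10); eliminate r3.
Only (1, r1) remains, with payoff 5.

5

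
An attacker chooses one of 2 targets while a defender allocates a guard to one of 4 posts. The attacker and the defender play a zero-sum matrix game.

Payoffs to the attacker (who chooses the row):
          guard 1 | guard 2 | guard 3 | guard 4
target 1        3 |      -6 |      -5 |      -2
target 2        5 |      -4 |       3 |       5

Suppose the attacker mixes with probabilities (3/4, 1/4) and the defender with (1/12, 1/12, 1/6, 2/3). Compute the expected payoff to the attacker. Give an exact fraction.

Against (1/12, 1/12, 1/6, 2/3), each row's expected payoff is target 1: -29/12; target 2: 47/12.
Taking the (3/4, 1/4)-weighted average: (3/4)·(-29/12) + (1/4)·(47/12) = -5/6.

-5/6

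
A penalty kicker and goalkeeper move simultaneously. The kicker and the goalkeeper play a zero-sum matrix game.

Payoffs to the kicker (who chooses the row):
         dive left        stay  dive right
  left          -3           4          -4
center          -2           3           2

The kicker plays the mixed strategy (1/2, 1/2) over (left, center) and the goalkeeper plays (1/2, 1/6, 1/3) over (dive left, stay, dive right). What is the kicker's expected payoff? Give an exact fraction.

Against (1/2, 1/6, 1/3), each row's expected payoff is left: -13/6; center: 1/6.
Taking the (1/2, 1/2)-weighted average: (1/2)·(-13/6) + (1/2)·(1/6) = -1.

-1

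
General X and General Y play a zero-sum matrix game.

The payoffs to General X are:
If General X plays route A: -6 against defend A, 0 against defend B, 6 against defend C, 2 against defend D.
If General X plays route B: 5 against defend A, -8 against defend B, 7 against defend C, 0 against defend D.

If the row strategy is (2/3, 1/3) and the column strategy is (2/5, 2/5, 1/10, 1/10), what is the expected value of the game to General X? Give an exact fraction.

Against (2/5, 2/5, 1/10, 1/10), each row's expected payoff is route A: -8/5; route B: -1/2.
Taking the (2/3, 1/3)-weighted average: (2/3)·(-8/5) + (1/3)·(-1/2) = -37/30.

-37/30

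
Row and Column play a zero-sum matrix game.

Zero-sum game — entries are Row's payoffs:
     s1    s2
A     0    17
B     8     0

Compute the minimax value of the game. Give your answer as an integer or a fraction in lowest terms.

136/25

Row minima are 0 and 0, so Row's maximin is 0; column maxima are 8 and 17, so Column's minimax is 8. These differ, so the equilibrium is in mixed strategies.
Let Row play A with probability p. Column is indifferent when 8(1−p) = 17p, giving p = 8/25.
Let Column play s1 with probability q. Row is indifferent when 17(1−q) = 8q, giving q = 17/25.
The value is 0·(17/25) + (17)·(8/25) = 136/25.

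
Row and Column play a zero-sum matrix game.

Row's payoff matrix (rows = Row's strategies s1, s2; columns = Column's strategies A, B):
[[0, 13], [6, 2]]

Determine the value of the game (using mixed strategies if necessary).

78/17

Row minima are 0 and 2, so Row's maximin is 2; column maxima are 6 and 13, so Column's minimax is 6. These differ, so the equilibrium is in mixed strategies.
Let Row play s1 with probability p. Column is indifferent when 6(1−p) = 13p + 2(1−p), giving p = 4/17.
Let Column play A with probability q. Row is indifferent when 13(1−q) = 6q + 2(1−q), giving q = 11/17.
The value is 0·(11/17) + (13)·(6/17) = 78/17.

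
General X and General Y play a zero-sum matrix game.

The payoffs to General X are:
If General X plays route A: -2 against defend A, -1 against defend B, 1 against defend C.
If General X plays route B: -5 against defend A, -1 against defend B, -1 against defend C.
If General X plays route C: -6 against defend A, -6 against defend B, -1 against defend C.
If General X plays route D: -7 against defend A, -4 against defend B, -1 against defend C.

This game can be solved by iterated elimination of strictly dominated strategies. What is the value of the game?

Row route D is strictly dominated by row route A (-2>-7, -1>-4, 1>-1); eliminate route D.
Row route C is strictly dominated by row route A (-2>-6, -1>-6, 1>-1); eliminate route C.
Column defend B is strictly dominated by defend A for General Y (-2<-1, -5<-1); eliminate defend B.
Row route B is strictly dominated by row route A (-2>-5, 1>-1); eliminate route B.
Column defend C is strictly dominated by defend A for General Y (-2<1); eliminate defend C.
Only (route A, defend A) remains, with payoff -2.

-2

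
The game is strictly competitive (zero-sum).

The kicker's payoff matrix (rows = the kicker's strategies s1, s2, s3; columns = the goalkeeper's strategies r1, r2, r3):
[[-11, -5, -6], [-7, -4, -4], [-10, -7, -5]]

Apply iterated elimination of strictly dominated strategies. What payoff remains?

-7

Column r2 is strictly dominated by r1 for the goalkeeper (-11<-5, -7<-4, -10<-7); eliminate r2.
Row s1 is strictly dominated by row s2 (-7>-11, -4>-6); eliminate s1.
Column r3 is strictly dominated by r1 for the goalkeeper (-7<-4, -10<-5); eliminate r3.
Row s3 is strictly dominated by row s2 (-7>-10); eliminate s3.
Only (s2, r1) remains, with payoff -7.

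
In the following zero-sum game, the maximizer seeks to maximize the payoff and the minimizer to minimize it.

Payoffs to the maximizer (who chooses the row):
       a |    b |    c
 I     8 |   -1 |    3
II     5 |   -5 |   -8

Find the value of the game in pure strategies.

Row minima: -1, -8 → the maximizer's maximin is -1.
Column maxima: 8, -1, 3 → the minimizer's minimax is -1.
They coincide at (I, b), so the value is -1.

-1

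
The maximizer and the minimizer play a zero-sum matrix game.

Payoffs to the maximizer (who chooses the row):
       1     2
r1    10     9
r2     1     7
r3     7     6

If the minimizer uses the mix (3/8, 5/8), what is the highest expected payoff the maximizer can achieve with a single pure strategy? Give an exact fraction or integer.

75/8

r1: (10)·(3/8) + (9)·(5/8) = 75/8.
r2: (1)·(3/8) + (7)·(5/8) = 19/4.
r3: (7)·(3/8) + (6)·(5/8) = 51/8.
The best pure response is r1 with expected payoff 75/8.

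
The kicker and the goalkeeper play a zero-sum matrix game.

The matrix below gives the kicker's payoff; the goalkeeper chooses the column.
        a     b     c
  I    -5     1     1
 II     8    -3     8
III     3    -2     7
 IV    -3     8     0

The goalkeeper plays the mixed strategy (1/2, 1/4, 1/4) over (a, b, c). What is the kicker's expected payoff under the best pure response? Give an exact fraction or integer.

I: (-5)·(1/2) + (1)·(1/4) + (1)·(1/4) = -2.
II: (8)·(1/2) + (-3)·(1/4) + (8)·(1/4) = 21/4.
III: (3)·(1/2) + (-2)·(1/4) + (7)·(1/4) = 11/4.
IV: (-3)·(1/2) + (8)·(1/4) + (0)·(1/4) = 1/2.
The best pure response is II with expected payoff 21/4.

21/4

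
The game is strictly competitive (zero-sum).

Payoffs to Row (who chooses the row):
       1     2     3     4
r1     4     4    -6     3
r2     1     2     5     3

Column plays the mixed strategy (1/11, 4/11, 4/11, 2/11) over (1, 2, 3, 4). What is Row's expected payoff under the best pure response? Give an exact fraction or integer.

35/11

r1: (4)·(1/11) + (4)·(4/11) + (-6)·(4/11) + (3)·(2/11) = 2/11.
r2: (1)·(1/11) + (2)·(4/11) + (5)·(4/11) + (3)·(2/11) = 35/11.
The best pure response is r2 with expected payoff 35/11.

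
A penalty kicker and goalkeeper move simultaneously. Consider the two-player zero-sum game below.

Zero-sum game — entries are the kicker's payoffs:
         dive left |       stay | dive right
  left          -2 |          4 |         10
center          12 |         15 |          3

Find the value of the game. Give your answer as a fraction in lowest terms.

Column stay is strictly dominated by dive left for the goalkeeper (it gives the kicker more in every row).
The remaining 2×2 game on (left, center) × (dive left, dive right) has no saddle point. Let the kicker play left with probability p; indifference gives −2p + 12(1−p) = 10p + 3(1−p), so p = 3/7.
Similarly the goalkeeper's optimal q on dive left is 1/3, and the value is -2·(1/3) + (10)·(2/3) = 6.

6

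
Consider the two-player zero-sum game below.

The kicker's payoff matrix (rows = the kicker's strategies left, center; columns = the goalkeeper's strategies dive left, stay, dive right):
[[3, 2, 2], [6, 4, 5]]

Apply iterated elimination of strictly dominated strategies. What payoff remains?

4

Column dive left is strictly dominated by stay for the goalkeeper (2<3, 4<6); eliminate dive left.
Row left is strictly dominated by row center (4>2, 5>2); eliminate left.
Column dive right is strictly dominated by stay for the goalkeeper (4<5); eliminate dive right.
Only (center, stay) remains, with payoff 4.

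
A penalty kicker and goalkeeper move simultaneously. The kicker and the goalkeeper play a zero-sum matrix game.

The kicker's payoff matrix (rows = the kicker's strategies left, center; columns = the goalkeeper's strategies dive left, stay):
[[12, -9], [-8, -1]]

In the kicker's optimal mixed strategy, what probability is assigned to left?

Row minima are -9 and -8, so the kicker's maximin is -8; column maxima are 12 and -1, so the goalkeeper's minimax is -1. These differ, so the equilibrium is in mixed strategies.
Let the kicker play left with probability p. The goalkeeper is indifferent when 12p − 8(1−p) = −9p − (1−p), giving p = 1/4.

1/4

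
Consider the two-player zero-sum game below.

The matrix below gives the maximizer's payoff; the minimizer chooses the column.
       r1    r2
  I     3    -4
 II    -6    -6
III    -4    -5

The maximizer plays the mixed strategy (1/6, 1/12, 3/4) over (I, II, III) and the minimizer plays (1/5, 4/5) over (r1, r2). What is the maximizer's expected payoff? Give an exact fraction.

Against (1/5, 4/5), each row's expected payoff is I: -13/5; II: -6; III: -24/5.
Taking the (1/6, 1/12, 3/4)-weighted average: (1/6)·(-13/5) + (1/12)·(-6) + (3/4)·(-24/5) = -68/15.

-68/15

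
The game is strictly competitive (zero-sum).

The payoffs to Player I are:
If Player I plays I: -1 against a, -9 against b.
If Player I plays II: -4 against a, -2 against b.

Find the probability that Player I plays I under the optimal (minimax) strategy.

1/5

Row minima are -9 and -4, so Player I's maximin is -4; column maxima are -1 and -2, so Player II's minimax is -2. These differ, so the equilibrium is in mixed strategies.
Let Player I play I with probability p. Player II is indifferent when −p − 4(1−p) = −9p − 2(1−p), giving p = 1/5.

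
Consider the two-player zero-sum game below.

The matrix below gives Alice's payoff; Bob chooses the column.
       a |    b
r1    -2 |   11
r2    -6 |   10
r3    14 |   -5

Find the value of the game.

9/2

Row r2 is strictly dominated by row r1, so Alice never plays it.
The remaining 2×2 game on (r1, r3) × (a, b) has no saddle point. Let Alice play r1 with probability p; indifference gives −2p + 14(1−p) = 11p − 5(1−p), so p = 19/32.
Similarly Bob's optimal q on a is 1/2, and the value is -2·(1/2) + (11)·(1/2) = 9/2.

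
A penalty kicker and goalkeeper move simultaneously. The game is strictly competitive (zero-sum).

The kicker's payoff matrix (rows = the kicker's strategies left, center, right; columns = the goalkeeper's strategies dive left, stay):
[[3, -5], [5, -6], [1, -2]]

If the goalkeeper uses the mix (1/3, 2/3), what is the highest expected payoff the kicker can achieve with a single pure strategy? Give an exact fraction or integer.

left: (3)·(1/3) + (-5)·(2/3) = -7/3.
center: (5)·(1/3) + (-6)·(2/3) = -7/3.
right: (1)·(1/3) + (-2)·(2/3) = -1.
The best pure response is right with expected payoff -1.

-1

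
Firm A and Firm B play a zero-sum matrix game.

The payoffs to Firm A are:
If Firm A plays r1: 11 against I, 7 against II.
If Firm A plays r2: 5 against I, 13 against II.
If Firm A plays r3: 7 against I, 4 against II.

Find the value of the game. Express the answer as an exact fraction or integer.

Row r3 is strictly dominated by row r1, so Firm A never plays it.
The remaining 2×2 game on (r1, r2) × (I, II) has no saddle point. Let Firm A play r1 with probability p; indifference gives 11p + 5(1−p) = 7p + 13(1−p), so p = 2/3.
Similarly Firm B's optimal q on I is 1/2, and the value is 11·(1/2) + (7)·(1/2) = 9.

9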